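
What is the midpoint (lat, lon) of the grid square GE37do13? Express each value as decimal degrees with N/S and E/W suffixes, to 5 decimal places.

Field G=6, E=4: +6·20° lon, +4·10° lat → SW at lon -60°, lat -50°.
Square 3, 7: +3·2° lon, +7·1° lat → SW at lon -54°, lat -43°.
Subsquare d=3, o=14: +3·0.0833333° lon, +14·0.0416667° lat → SW at lon -53.75°, lat -42.4167°.
Extended square 1, 3: +1·0.00833333° lon, +3·0.00416667° lat → SW at lon -53.7417°, lat -42.4042°.
Cell spans 0.00833333° lon × 0.00416667° lat. Centre is SW corner plus half of each.
latitude 42.40208° S, longitude 53.73750° W.

42.40208° S, 53.73750° W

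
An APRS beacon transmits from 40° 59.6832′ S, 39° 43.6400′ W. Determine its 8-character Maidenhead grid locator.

HE09da21

Offset from 180°W / 90°S: lon 140.27267°, lat 49.00528°.
Field: lon ⌊140.27267/20⌋ = 7 → H; lat ⌊49.00528/10⌋ = 4 → E.
Square: lon ⌊0.27267/2⌋ = 0; lat ⌊9.00528/1⌋ = 9.
Subsquare: lon ⌊0.27267/0.0833333⌋ = 3 → d; lat ⌊0.00528/0.0416667⌋ = 0 → a.
Extended square: lon ⌊0.02267/0.00833333⌋ = 2; lat ⌊0.00528/0.00416667⌋ = 1.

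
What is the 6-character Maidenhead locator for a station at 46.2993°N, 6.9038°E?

JN36kh

Add 180° to longitude and 90° to latitude: 186.9038, 136.2993.
Field (20°×10°, letters A–R): lon ⌊186.9038/20⌋ = 9 → J; lat ⌊136.2993/10⌋ = 13 → N.
Square (2°×1°, digits 0–9): lon ⌊6.9038/2⌋ = 3; lat ⌊6.2993/1⌋ = 6.
Subsquare (5′×2.5′, letters a–x): lon ⌊0.9038/0.0833333⌋ = 10 → k; lat ⌊0.2993/0.0416667⌋ = 7 → h.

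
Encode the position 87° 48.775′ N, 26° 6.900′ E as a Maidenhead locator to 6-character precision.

Shift to the Maidenhead origin (180°W, 90°S): lon 206.1150, lat 177.8129.
Field: lon ⌊206.1150/20⌋ = 10 → K; lat ⌊177.8129/10⌋ = 17 → R.
Square: lon ⌊6.1150/2⌋ = 3; lat ⌊7.8129/1⌋ = 7.
Subsquare: lon ⌊0.1150/0.0833333⌋ = 1 → b; lat ⌊0.8129/0.0416667⌋ = 19 → t.

KR37bt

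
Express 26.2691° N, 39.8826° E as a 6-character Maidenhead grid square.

KL96wg

Add 180° to longitude and 90° to latitude: 219.8826, 116.2691.
Field: lon ⌊219.8826/20⌋ = 10 → K; lat ⌊116.2691/10⌋ = 11 → L.
Square: lon ⌊19.8826/2⌋ = 9; lat ⌊6.2691/1⌋ = 6.
Subsquare: lon ⌊1.8826/0.0833333⌋ = 22 → w; lat ⌊0.2691/0.0416667⌋ = 6 → g.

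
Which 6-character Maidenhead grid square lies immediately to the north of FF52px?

Latitude subsquare x = 23; +1 → 24, wraps to 0 = a, carry into square.
Latitude square 2; +1 → 3.
The longitude characters are unchanged.

FF53pa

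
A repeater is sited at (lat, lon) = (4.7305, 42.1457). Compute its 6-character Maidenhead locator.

LJ14br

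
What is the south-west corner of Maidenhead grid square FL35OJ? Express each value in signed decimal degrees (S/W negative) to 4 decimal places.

25.3750, -72.8333

Field F=5, L=11: +5·20° lon, +11·10° lat → SW at lon -80°, lat 20°.
Square 3, 5: +3·2° lon, +5·1° lat → SW at lon -74°, lat 25°.
Subsquare o=14, j=9: +14·0.0833333° lon, +9·0.0416667° lat → SW at lon -72.8333°, lat 25.375°.
latitude 25.3750, longitude -72.8333.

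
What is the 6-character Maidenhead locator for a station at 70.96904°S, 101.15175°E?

OB09na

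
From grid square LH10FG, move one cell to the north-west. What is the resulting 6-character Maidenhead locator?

Longitude subsquare f = 5; −1 → 4 = e.
Latitude subsquare g = 6; +1 → 7 = h.

LH10eh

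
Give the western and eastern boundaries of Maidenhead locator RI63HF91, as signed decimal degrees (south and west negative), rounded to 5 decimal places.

Field R=17, I=8: +17·20° lon, +8·10° lat → SW at lon 160°, lat -10°.
Square 6, 3: +6·2° lon, +3·1° lat → SW at lon 172°, lat -7°.
Subsquare h=7, f=5: +7·0.0833333° lon, +5·0.0416667° lat → SW at lon 172.583°, lat -6.79167°.
Extended square 9, 1: +9·0.00833333° lon, +1·0.00416667° lat → SW at lon 172.658°, lat -6.7875°.
Cell spans 0.00833333° lon × 0.00416667° lat.
west 172.65833, east 172.66667.

172.65833, 172.66667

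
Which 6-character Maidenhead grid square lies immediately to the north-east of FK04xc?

FK14ad

Longitude subsquare x = 23; +1 → 24, wraps to 0 = a, carry into square.
Longitude square 0; +1 → 1.
Latitude subsquare c = 2; +1 → 3 = d.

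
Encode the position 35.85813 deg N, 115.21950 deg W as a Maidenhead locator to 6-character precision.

DM25ju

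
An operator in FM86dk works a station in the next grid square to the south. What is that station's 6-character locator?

FM86dj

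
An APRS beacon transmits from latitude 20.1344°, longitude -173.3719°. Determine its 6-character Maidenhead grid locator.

AL30hd

Offset from 180°W / 90°S: lon 6.6281°, lat 110.1344°.
Field (20°×10°, letters A–R): 6.6281/20 → 0 → A, 110.1344/10 → 11 → L; chars AL.
Square (2°×1°, digits 0–9): 6.6281/2 → 3, 0.1344/1 → 0; chars 30.
Subsquare (5′×2.5′, letters a–x): 0.6281/0.0833333 → 7 → h, 0.1344/0.0416667 → 3 → d; chars hd.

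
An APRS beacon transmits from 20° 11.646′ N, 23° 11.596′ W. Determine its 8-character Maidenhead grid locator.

Add 180° to longitude and 90° to latitude: 156.80673, 110.19410.
Field: 156.80673/20 → 7 → H, 110.19410/10 → 11 → L; chars HL.
Square: 16.80673/2 → 8, 0.19410/1 → 0; chars 80.
Subsquare: 0.80673/0.0833333 → 9 → j, 0.19410/0.0416667 → 4 → e; chars je.
Extended square: 0.05673/0.00833333 → 6, 0.02743/0.00416667 → 6; chars 66.

HL80je66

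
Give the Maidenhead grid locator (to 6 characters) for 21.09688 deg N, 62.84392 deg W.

FL81nc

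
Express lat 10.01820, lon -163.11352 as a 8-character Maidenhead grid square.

AK80ka64

Add 180° to longitude and 90° to latitude: 16.88648, 100.01820.
Field: lon ⌊16.88648/20⌋ = 0 → A; lat ⌊100.01820/10⌋ = 10 → K.
Square: lon ⌊16.88648/2⌋ = 8; lat ⌊0.01820/1⌋ = 0.
Subsquare: lon ⌊0.88648/0.0833333⌋ = 10 → k; lat ⌊0.01820/0.0416667⌋ = 0 → a.
Extended square: lon ⌊0.05315/0.00833333⌋ = 6; lat ⌊0.01820/0.00416667⌋ = 4.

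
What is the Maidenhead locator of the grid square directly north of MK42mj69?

MK42mk60

Latitude extended square 9; +1 → 10, wraps to 0, carry into subsquare.
Latitude subsquare j = 9; +1 → 10 = k.
The longitude characters are unchanged.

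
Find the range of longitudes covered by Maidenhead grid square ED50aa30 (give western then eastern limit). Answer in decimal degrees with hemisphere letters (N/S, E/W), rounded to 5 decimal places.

89.97500° W, 89.96667° W

Field E=4, D=3: +4·20° lon, +3·10° lat → SW at lon -100°, lat -60°.
Square 5, 0: +5·2° lon, +0·1° lat → SW at lon -90°, lat -60°.
Subsquare a=0, a=0: +0·0.0833333° lon, +0·0.0416667° lat → SW at lon -90°, lat -60°.
Extended square 3, 0: +3·0.00833333° lon, +0·0.00416667° lat → SW at lon -89.975°, lat -60°.
Cell spans 0.00833333° lon × 0.00416667° lat.
west 89.97500° W, east 89.96667° W.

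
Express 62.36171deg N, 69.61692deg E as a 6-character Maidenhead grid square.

MP42ti

Shift to the Maidenhead origin (180°W, 90°S): lon 249.6169, lat 152.3617.
Field: lon ⌊249.6169/20⌋ = 12 → M; lat ⌊152.3617/10⌋ = 15 → P.
Square: lon ⌊9.6169/2⌋ = 4; lat ⌊2.3617/1⌋ = 2.
Subsquare: lon ⌊1.6169/0.0833333⌋ = 19 → t; lat ⌊0.3617/0.0416667⌋ = 8 → i.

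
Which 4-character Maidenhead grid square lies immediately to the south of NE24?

Latitude square 4; −1 → 3.
The longitude characters are unchanged.

NE23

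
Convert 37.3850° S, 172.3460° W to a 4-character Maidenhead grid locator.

AF32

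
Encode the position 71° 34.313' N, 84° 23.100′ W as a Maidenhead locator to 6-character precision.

EQ71tn

Shift to the Maidenhead origin (180°W, 90°S): lon 95.6150, lat 161.5719.
Field: 95.6150/20 → 4 → E, 161.5719/10 → 16 → Q; chars EQ.
Square: 15.6150/2 → 7, 1.5719/1 → 1; chars 71.
Subsquare: 1.6150/0.0833333 → 19 → t, 0.5719/0.0416667 → 13 → n; chars tn.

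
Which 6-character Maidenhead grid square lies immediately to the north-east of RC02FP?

RC02gq

Longitude subsquare f = 5; +1 → 6 = g.
Latitude subsquare p = 15; +1 → 16 = q.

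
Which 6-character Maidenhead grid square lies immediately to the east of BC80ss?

BC80ts

Longitude subsquare s = 18; +1 → 19 = t.
The latitude characters are unchanged.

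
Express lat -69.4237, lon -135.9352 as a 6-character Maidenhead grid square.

CC20an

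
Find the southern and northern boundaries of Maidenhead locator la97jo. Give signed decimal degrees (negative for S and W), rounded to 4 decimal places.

-82.4167, -82.3750

Field L=11, A=0: +11·20° lon, +0·10° lat → SW at lon 40°, lat -90°.
Square 9, 7: +9·2° lon, +7·1° lat → SW at lon 58°, lat -83°.
Subsquare j=9, o=14: +9·0.0833333° lon, +14·0.0416667° lat → SW at lon 58.75°, lat -82.4167°.
Cell spans 0.0833333° lon × 0.0416667° lat.
south -82.4167, north -82.3750.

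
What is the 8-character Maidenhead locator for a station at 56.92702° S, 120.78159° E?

PD03jb37

Shift to the Maidenhead origin (180°W, 90°S): lon 300.78159, lat 33.07298.
Field: lon ⌊300.78159/20⌋ = 15 → P; lat ⌊33.07298/10⌋ = 3 → D.
Square: lon ⌊0.78159/2⌋ = 0; lat ⌊3.07298/1⌋ = 3.
Subsquare: lon ⌊0.78159/0.0833333⌋ = 9 → j; lat ⌊0.07298/0.0416667⌋ = 1 → b.
Extended square: lon ⌊0.03159/0.00833333⌋ = 3; lat ⌊0.03131/0.00416667⌋ = 7.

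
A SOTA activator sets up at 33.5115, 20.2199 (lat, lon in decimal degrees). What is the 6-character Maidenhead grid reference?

KM03cm

Offset from 180°W / 90°S: lon 200.2199°, lat 123.5115°.
Field (20°×10°, letters A–R): lon ⌊200.2199/20⌋ = 10 → K; lat ⌊123.5115/10⌋ = 12 → M.
Square (2°×1°, digits 0–9): lon ⌊0.2199/2⌋ = 0; lat ⌊3.5115/1⌋ = 3.
Subsquare (5′×2.5′, letters a–x): lon ⌊0.2199/0.0833333⌋ = 2 → c; lat ⌊0.5115/0.0416667⌋ = 12 → m.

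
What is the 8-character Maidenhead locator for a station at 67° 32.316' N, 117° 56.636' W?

DP17am69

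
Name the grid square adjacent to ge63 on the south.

Latitude square 3; −1 → 2.
The longitude characters are unchanged.

GE62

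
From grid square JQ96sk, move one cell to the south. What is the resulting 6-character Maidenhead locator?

JQ96sj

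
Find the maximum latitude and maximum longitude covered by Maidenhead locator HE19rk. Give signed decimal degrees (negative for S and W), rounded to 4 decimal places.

Field H=7, E=4: +7·20° lon, +4·10° lat → SW at lon -40°, lat -50°.
Square 1, 9: +1·2° lon, +9·1° lat → SW at lon -38°, lat -41°.
Subsquare r=17, k=10: +17·0.0833333° lon, +10·0.0416667° lat → SW at lon -36.5833°, lat -40.5833°.
Cell spans 0.0833333° lon × 0.0416667° lat. NE corner is SW corner plus one full cell.
latitude -40.5417, longitude -36.5000.

-40.5417, -36.5000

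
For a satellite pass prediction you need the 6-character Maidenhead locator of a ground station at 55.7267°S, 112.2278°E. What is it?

Add 180° to longitude and 90° to latitude: 292.2278, 34.2733.
Field: lon ⌊292.2278/20⌋ = 14 → O; lat ⌊34.2733/10⌋ = 3 → D.
Square: lon ⌊12.2278/2⌋ = 6; lat ⌊4.2733/1⌋ = 4.
Subsquare: lon ⌊0.2278/0.0833333⌋ = 2 → c; lat ⌊0.2733/0.0416667⌋ = 6 → g.

OD64cg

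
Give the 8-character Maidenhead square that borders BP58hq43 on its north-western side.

Longitude extended square 4; −1 → 3.
Latitude extended square 3; +1 → 4.

BP58hq34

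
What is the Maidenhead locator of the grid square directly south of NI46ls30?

NI46lr39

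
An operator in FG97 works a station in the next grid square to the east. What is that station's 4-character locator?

Longitude square 9; +1 → 10, wraps to 0, carry into field.
Longitude field F = 5; +1 → 6 = G.
The latitude characters are unchanged.

GG07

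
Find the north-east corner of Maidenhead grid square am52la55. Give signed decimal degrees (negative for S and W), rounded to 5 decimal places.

32.02500, -169.03333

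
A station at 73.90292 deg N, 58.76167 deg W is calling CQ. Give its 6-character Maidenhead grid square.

Offset from 180°W / 90°S: lon 121.2383°, lat 163.9029°.
Field: lon ⌊121.2383/20⌋ = 6 → G; lat ⌊163.9029/10⌋ = 16 → Q.
Square: lon ⌊1.2383/2⌋ = 0; lat ⌊3.9029/1⌋ = 3.
Subsquare: lon ⌊1.2383/0.0833333⌋ = 14 → o; lat ⌊0.9029/0.0416667⌋ = 21 → v.

GQ03ov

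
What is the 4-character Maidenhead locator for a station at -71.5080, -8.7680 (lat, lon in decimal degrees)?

Add 180° to longitude and 90° to latitude: 171.23, 18.49.
Field: 171.23/20 → 8 → I, 18.49/10 → 1 → B; chars IB.
Square: 11.23/2 → 5, 8.49/1 → 8; chars 58.

IB58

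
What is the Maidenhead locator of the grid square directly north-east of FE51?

Longitude square 5; +1 → 6.
Latitude square 1; +1 → 2.

FE62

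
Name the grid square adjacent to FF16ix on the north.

FF17ia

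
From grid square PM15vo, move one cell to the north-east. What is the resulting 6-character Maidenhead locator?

PM15wp

Longitude subsquare v = 21; +1 → 22 = w.
Latitude subsquare o = 14; +1 → 15 = p.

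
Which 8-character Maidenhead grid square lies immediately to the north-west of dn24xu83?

Longitude extended square 8; −1 → 7.
Latitude extended square 3; +1 → 4.

DN24xu74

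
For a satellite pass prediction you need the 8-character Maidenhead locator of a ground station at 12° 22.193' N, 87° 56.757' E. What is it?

Shift to the Maidenhead origin (180°W, 90°S): lon 267.94595, lat 102.36988.
Field: 267.94595/20 → 13 → N, 102.36988/10 → 10 → K; chars NK.
Square: 7.94595/2 → 3, 2.36988/1 → 2; chars 32.
Subsquare: 1.94595/0.0833333 → 23 → x, 0.36988/0.0416667 → 8 → i; chars xi.
Extended square: 0.02928/0.00833333 → 3, 0.03655/0.00416667 → 8; chars 38.

NK32xi38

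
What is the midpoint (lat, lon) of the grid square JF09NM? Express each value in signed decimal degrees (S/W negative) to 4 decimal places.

-30.4792, 1.1250

Field J=9, F=5: +9·20° lon, +5·10° lat → SW at lon 0°, lat -40°.
Square 0, 9: +0·2° lon, +9·1° lat → SW at lon 0°, lat -31°.
Subsquare n=13, m=12: +13·0.0833333° lon, +12·0.0416667° lat → SW at lon 1.08333°, lat -30.5°.
Cell spans 0.0833333° lon × 0.0416667° lat. Centre is SW corner plus half of each.
latitude -30.4792, longitude 1.1250.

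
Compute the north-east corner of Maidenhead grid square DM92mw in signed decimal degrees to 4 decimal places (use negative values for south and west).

Field D=3, M=12: +3·20° lon, +12·10° lat → SW at lon -120°, lat 30°.
Square 9, 2: +9·2° lon, +2·1° lat → SW at lon -102°, lat 32°.
Subsquare m=12, w=22: +12·0.0833333° lon, +22·0.0416667° lat → SW at lon -101°, lat 32.9167°.
Cell spans 0.0833333° lon × 0.0416667° lat. NE corner is SW corner plus one full cell.
latitude 32.9583, longitude -100.9167.

32.9583, -100.9167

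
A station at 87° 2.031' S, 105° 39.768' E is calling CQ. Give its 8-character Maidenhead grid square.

Shift to the Maidenhead origin (180°W, 90°S): lon 285.66280, lat 2.96615.
Field: 285.66280/20 → 14 → O, 2.96615/10 → 0 → A; chars OA.
Square: 5.66280/2 → 2, 2.96615/1 → 2; chars 22.
Subsquare: 1.66280/0.0833333 → 19 → t, 0.96615/0.0416667 → 23 → x; chars tx.
Extended square: 0.07947/0.00833333 → 9, 0.00782/0.00416667 → 1; chars 91.

OA22tx91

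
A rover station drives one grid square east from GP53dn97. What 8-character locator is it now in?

Longitude extended square 9; +1 → 10, wraps to 0, carry into subsquare.
Longitude subsquare d = 3; +1 → 4 = e.
The latitude characters are unchanged.

GP53en07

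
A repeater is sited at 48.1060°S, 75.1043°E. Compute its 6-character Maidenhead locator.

ME71nv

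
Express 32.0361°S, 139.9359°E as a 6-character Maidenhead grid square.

PF97xx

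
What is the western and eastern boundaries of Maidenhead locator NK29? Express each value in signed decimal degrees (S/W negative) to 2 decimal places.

84.00, 86.00

Field N=13, K=10: +13·20° lon, +10·10° lat → SW at lon 80°, lat 10°.
Square 2, 9: +2·2° lon, +9·1° lat → SW at lon 84°, lat 19°.
Cell spans 2° lon × 1° lat.
west 84.00, east 86.00.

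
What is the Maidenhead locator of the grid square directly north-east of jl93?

Longitude square 9; +1 → 10, wraps to 0, carry into field.
Longitude field J = 9; +1 → 10 = K.
Latitude square 3; +1 → 4.

KL04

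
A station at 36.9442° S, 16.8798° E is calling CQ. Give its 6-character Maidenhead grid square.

JF83kb

Offset from 180°W / 90°S: lon 196.8798°, lat 53.0558°.
Field: lon ⌊196.8798/20⌋ = 9 → J; lat ⌊53.0558/10⌋ = 5 → F.
Square: lon ⌊16.8798/2⌋ = 8; lat ⌊3.0558/1⌋ = 3.
Subsquare: lon ⌊0.8798/0.0833333⌋ = 10 → k; lat ⌊0.0558/0.0416667⌋ = 1 → b.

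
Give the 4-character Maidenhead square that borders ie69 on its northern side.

IF60

Latitude square 9; +1 → 10, wraps to 0, carry into field.
Latitude field E = 4; +1 → 5 = F.
The longitude characters are unchanged.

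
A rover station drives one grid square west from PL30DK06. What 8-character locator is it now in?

PL30ck96

Longitude extended square 0; −1 → -1, wraps to 9, carry into subsquare.
Longitude subsquare d = 3; −1 → 2 = c.
The latitude characters are unchanged.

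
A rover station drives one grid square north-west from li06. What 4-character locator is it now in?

KI97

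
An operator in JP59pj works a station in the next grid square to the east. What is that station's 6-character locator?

JP59qj

Longitude subsquare p = 15; +1 → 16 = q.
The latitude characters are unchanged.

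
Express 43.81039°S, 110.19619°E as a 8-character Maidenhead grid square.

Shift to the Maidenhead origin (180°W, 90°S): lon 290.19619, lat 46.18961.
Field: 290.19619/20 → 14 → O, 46.18961/10 → 4 → E; chars OE.
Square: 10.19619/2 → 5, 6.18961/1 → 6; chars 56.
Subsquare: 0.19619/0.0833333 → 2 → c, 0.18961/0.0416667 → 4 → e; chars ce.
Extended square: 0.02952/0.00833333 → 3, 0.02294/0.00416667 → 5; chars 35.

OE56ce35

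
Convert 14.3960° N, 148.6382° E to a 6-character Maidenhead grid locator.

QK44hj

Shift to the Maidenhead origin (180°W, 90°S): lon 328.6382, lat 104.3960.
Field: 328.6382/20 → 16 → Q, 104.3960/10 → 10 → K; chars QK.
Square: 8.6382/2 → 4, 4.3960/1 → 4; chars 44.
Subsquare: 0.6382/0.0833333 → 7 → h, 0.3960/0.0416667 → 9 → j; chars hj.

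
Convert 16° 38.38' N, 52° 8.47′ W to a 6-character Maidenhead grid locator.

GK36wp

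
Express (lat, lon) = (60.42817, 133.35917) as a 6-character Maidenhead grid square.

PP60qk

Shift to the Maidenhead origin (180°W, 90°S): lon 313.3592, lat 150.4282.
Field: lon ⌊313.3592/20⌋ = 15 → P; lat ⌊150.4282/10⌋ = 15 → P.
Square: lon ⌊13.3592/2⌋ = 6; lat ⌊0.4282/1⌋ = 0.
Subsquare: lon ⌊1.3592/0.0833333⌋ = 16 → q; lat ⌊0.4282/0.0416667⌋ = 10 → k.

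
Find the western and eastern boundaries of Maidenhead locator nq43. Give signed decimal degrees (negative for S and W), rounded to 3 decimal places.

Field N=13, Q=16: +13·20° lon, +16·10° lat → SW at lon 80°, lat 70°.
Square 4, 3: +4·2° lon, +3·1° lat → SW at lon 88°, lat 73°.
Cell spans 2° lon × 1° lat.
west 88.000, east 90.000.

88.000, 90.000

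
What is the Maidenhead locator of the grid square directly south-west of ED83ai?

Longitude subsquare a = 0; −1 → -1, wraps to 23 = x, carry into square.
Longitude square 8; −1 → 7.
Latitude subsquare i = 8; −1 → 7 = h.

ED73xh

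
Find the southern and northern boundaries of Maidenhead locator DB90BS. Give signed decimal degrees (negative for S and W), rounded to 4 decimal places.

-79.2500, -79.2083

Field D=3, B=1: +3·20° lon, +1·10° lat → SW at lon -120°, lat -80°.
Square 9, 0: +9·2° lon, +0·1° lat → SW at lon -102°, lat -80°.
Subsquare b=1, s=18: +1·0.0833333° lon, +18·0.0416667° lat → SW at lon -101.917°, lat -79.25°.
Cell spans 0.0833333° lon × 0.0416667° lat.
south -79.2500, north -79.2083.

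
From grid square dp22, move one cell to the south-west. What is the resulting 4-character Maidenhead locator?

DP11

Longitude square 2; −1 → 1.
Latitude square 2; −1 → 1.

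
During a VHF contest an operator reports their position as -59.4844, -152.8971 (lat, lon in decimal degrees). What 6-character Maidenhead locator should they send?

BD30nm

Add 180° to longitude and 90° to latitude: 27.1029, 30.5156.
Field: lon ⌊27.1029/20⌋ = 1 → B; lat ⌊30.5156/10⌋ = 3 → D.
Square: lon ⌊7.1029/2⌋ = 3; lat ⌊0.5156/1⌋ = 0.
Subsquare: lon ⌊1.1029/0.0833333⌋ = 13 → n; lat ⌊0.5156/0.0416667⌋ = 12 → m.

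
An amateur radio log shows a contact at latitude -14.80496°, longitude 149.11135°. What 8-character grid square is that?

Shift to the Maidenhead origin (180°W, 90°S): lon 329.11135, lat 75.19504.
Field (20°×10°, letters A–R): 329.11135/20 → 16 → Q, 75.19504/10 → 7 → H; chars QH.
Square (2°×1°, digits 0–9): 9.11135/2 → 4, 5.19504/1 → 5; chars 45.
Subsquare (5′×2.5′, letters a–x): 1.11135/0.0833333 → 13 → n, 0.19504/0.0416667 → 4 → e; chars ne.
Extended square (30″×15″, digits 0–9): 0.02802/0.00833333 → 3, 0.02837/0.00416667 → 6; chars 36.

QH45ne36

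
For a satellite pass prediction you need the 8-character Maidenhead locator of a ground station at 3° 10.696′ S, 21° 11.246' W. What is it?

HI96jt77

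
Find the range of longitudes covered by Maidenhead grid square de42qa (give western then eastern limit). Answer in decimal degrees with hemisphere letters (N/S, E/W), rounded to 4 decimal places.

Field D=3, E=4: +3·20° lon, +4·10° lat → SW at lon -120°, lat -50°.
Square 4, 2: +4·2° lon, +2·1° lat → SW at lon -112°, lat -48°.
Subsquare q=16, a=0: +16·0.0833333° lon, +0·0.0416667° lat → SW at lon -110.667°, lat -48°.
Cell spans 0.0833333° lon × 0.0416667° lat.
west 110.6667° W, east 110.5833° W.

110.6667° W, 110.5833° W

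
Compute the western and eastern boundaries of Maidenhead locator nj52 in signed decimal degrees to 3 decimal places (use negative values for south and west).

Field N=13, J=9: +13·20° lon, +9·10° lat → SW at lon 80°, lat 0°.
Square 5, 2: +5·2° lon, +2·1° lat → SW at lon 90°, lat 2°.
Cell spans 2° lon × 1° lat.
west 90.000, east 92.000.

90.000, 92.000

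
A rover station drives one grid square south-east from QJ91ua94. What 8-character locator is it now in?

Longitude extended square 9; +1 → 10, wraps to 0, carry into subsquare.
Longitude subsquare u = 20; +1 → 21 = v.
Latitude extended square 4; −1 → 3.

QJ91va03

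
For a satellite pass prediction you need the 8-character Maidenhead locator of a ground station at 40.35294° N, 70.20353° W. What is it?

Shift to the Maidenhead origin (180°W, 90°S): lon 109.79647, lat 130.35294.
Field (20°×10°, letters A–R): lon ⌊109.79647/20⌋ = 5 → F; lat ⌊130.35294/10⌋ = 13 → N.
Square (2°×1°, digits 0–9): lon ⌊9.79647/2⌋ = 4; lat ⌊0.35294/1⌋ = 0.
Subsquare (5′×2.5′, letters a–x): lon ⌊1.79647/0.0833333⌋ = 21 → v; lat ⌊0.35294/0.0416667⌋ = 8 → i.
Extended square (30″×15″, digits 0–9): lon ⌊0.04647/0.00833333⌋ = 5; lat ⌊0.01961/0.00416667⌋ = 4.

FN40vi54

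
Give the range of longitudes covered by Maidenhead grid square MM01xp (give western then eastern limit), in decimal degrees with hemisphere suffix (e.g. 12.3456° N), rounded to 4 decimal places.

61.9167° E, 62.0000° E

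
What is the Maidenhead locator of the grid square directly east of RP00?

RP10

Longitude square 0; +1 → 1.
The latitude characters are unchanged.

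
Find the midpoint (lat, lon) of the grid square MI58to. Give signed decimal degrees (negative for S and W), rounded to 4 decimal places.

-1.3958, 71.6250

Field M=12, I=8: +12·20° lon, +8·10° lat → SW at lon 60°, lat -10°.
Square 5, 8: +5·2° lon, +8·1° lat → SW at lon 70°, lat -2°.
Subsquare t=19, o=14: +19·0.0833333° lon, +14·0.0416667° lat → SW at lon 71.5833°, lat -1.41667°.
Cell spans 0.0833333° lon × 0.0416667° lat. Centre is SW corner plus half of each.
latitude -1.3958, longitude 71.6250.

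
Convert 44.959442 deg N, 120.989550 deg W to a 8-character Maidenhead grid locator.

Offset from 180°W / 90°S: lon 59.01045°, lat 134.95944°.
Field: 59.01045/20 → 2 → C, 134.95944/10 → 13 → N; chars CN.
Square: 19.01045/2 → 9, 4.95944/1 → 4; chars 94.
Subsquare: 1.01045/0.0833333 → 12 → m, 0.95944/0.0416667 → 23 → x; chars mx.
Extended square: 0.01045/0.00833333 → 1, 0.00111/0.00416667 → 0; chars 10.

CN94mx10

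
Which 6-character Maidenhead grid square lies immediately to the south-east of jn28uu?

JN28vt

Longitude subsquare u = 20; +1 → 21 = v.
Latitude subsquare u = 20; −1 → 19 = t.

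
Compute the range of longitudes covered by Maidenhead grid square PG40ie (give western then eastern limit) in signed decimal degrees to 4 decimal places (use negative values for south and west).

128.6667, 128.7500

Field P=15, G=6: +15·20° lon, +6·10° lat → SW at lon 120°, lat -30°.
Square 4, 0: +4·2° lon, +0·1° lat → SW at lon 128°, lat -30°.
Subsquare i=8, e=4: +8·0.0833333° lon, +4·0.0416667° lat → SW at lon 128.667°, lat -29.8333°.
Cell spans 0.0833333° lon × 0.0416667° lat.
west 128.6667, east 128.7500.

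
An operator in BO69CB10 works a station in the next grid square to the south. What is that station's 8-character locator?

BO69ca19

Latitude extended square 0; −1 → -1, wraps to 9, carry into subsquare.
Latitude subsquare b = 1; −1 → 0 = a.
The longitude characters are unchanged.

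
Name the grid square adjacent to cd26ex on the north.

Latitude subsquare x = 23; +1 → 24, wraps to 0 = a, carry into square.
Latitude square 6; +1 → 7.
The longitude characters are unchanged.

CD27ea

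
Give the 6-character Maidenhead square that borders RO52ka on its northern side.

RO52kb

Latitude subsquare a = 0; +1 → 1 = b.
The longitude characters are unchanged.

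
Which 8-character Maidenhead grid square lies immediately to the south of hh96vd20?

HH96vc29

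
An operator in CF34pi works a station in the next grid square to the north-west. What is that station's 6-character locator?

CF34oj

Longitude subsquare p = 15; −1 → 14 = o.
Latitude subsquare i = 8; +1 → 9 = j.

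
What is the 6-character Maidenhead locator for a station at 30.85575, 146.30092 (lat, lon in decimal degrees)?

QM30du

Shift to the Maidenhead origin (180°W, 90°S): lon 326.3009, lat 120.8558.
Field: lon ⌊326.3009/20⌋ = 16 → Q; lat ⌊120.8558/10⌋ = 12 → M.
Square: lon ⌊6.3009/2⌋ = 3; lat ⌊0.8558/1⌋ = 0.
Subsquare: lon ⌊0.3009/0.0833333⌋ = 3 → d; lat ⌊0.8558/0.0416667⌋ = 20 → u.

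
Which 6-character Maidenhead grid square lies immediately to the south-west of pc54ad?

PC44xc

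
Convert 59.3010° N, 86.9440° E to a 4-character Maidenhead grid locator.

NO39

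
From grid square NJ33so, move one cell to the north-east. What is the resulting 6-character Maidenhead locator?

Longitude subsquare s = 18; +1 → 19 = t.
Latitude subsquare o = 14; +1 → 15 = p.

NJ33tp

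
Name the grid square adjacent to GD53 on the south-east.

GD62

Longitude square 5; +1 → 6.
Latitude square 3; −1 → 2.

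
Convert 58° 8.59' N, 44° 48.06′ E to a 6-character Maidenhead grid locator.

LO28jd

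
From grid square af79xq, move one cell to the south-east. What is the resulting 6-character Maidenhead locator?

AF89ap

Longitude subsquare x = 23; +1 → 24, wraps to 0 = a, carry into square.
Longitude square 7; +1 → 8.
Latitude subsquare q = 16; −1 → 15 = p.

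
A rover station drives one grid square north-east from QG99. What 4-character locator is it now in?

RH00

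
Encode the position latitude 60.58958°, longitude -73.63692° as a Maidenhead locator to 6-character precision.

FP30eo

Shift to the Maidenhead origin (180°W, 90°S): lon 106.3631, lat 150.5896.
Field: 106.3631/20 → 5 → F, 150.5896/10 → 15 → P; chars FP.
Square: 6.3631/2 → 3, 0.5896/1 → 0; chars 30.
Subsquare: 0.3631/0.0833333 → 4 → e, 0.5896/0.0416667 → 14 → o; chars eo.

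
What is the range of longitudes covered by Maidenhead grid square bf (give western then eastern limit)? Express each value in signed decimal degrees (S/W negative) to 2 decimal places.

Field B=1, F=5: +1·20° lon, +5·10° lat → SW at lon -160°, lat -40°.
Cell spans 20° lon × 10° lat.
west -160.00, east -140.00.

-160.00, -140.00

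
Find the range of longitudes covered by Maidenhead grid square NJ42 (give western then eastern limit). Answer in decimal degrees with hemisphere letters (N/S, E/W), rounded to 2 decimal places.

88.00° E, 90.00° E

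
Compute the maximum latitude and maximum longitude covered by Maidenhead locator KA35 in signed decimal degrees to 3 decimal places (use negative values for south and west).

Field K=10, A=0: +10·20° lon, +0·10° lat → SW at lon 20°, lat -90°.
Square 3, 5: +3·2° lon, +5·1° lat → SW at lon 26°, lat -85°.
Cell spans 2° lon × 1° lat. NE corner is SW corner plus one full cell.
latitude -84.000, longitude 28.000.

-84.000, 28.000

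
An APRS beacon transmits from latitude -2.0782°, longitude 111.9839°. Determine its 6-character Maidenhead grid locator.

OI57xw

Offset from 180°W / 90°S: lon 291.9839°, lat 87.9218°.
Field (20°×10°, letters A–R): 291.9839/20 → 14 → O, 87.9218/10 → 8 → I; chars OI.
Square (2°×1°, digits 0–9): 11.9839/2 → 5, 7.9218/1 → 7; chars 57.
Subsquare (5′×2.5′, letters a–x): 1.9839/0.0833333 → 23 → x, 0.9218/0.0416667 → 22 → w; chars xw.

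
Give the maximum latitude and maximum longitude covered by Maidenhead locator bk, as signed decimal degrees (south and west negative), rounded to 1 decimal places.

Field B=1, K=10: +1·20° lon, +10·10° lat → SW at lon -160°, lat 10°.
Cell spans 20° lon × 10° lat. NE corner is SW corner plus one full cell.
latitude 20.0, longitude -140.0.

20.0, -140.0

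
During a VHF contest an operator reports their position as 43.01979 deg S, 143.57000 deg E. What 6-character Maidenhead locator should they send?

QE16sx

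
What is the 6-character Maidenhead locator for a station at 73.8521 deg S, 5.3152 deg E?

Shift to the Maidenhead origin (180°W, 90°S): lon 185.3152, lat 16.1479.
Field (20°×10°, letters A–R): lon ⌊185.3152/20⌋ = 9 → J; lat ⌊16.1479/10⌋ = 1 → B.
Square (2°×1°, digits 0–9): lon ⌊5.3152/2⌋ = 2; lat ⌊6.1479/1⌋ = 6.
Subsquare (5′×2.5′, letters a–x): lon ⌊1.3152/0.0833333⌋ = 15 → p; lat ⌊0.1479/0.0416667⌋ = 3 → d.

JB26pd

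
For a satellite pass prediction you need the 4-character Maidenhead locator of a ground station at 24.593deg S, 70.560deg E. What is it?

MG55

Add 180° to longitude and 90° to latitude: 250.56, 65.41.
Field: lon ⌊250.56/20⌋ = 12 → M; lat ⌊65.41/10⌋ = 6 → G.
Square: lon ⌊10.56/2⌋ = 5; lat ⌊5.41/1⌋ = 5.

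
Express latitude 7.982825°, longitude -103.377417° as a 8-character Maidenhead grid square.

DJ87hx45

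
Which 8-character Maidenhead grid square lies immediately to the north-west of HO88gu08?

Longitude extended square 0; −1 → -1, wraps to 9, carry into subsquare.
Longitude subsquare g = 6; −1 → 5 = f.
Latitude extended square 8; +1 → 9.

HO88fu99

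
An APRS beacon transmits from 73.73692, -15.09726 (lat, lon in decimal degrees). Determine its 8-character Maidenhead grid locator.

IQ23kr86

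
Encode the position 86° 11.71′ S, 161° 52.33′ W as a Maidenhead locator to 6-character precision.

AA93bt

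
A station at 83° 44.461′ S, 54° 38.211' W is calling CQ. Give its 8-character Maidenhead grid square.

GA26qg32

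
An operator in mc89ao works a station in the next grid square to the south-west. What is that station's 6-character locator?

Longitude subsquare a = 0; −1 → -1, wraps to 23 = x, carry into square.
Longitude square 8; −1 → 7.
Latitude subsquare o = 14; −1 → 13 = n.

MC79xn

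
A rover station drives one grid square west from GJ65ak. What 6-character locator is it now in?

Longitude subsquare a = 0; −1 → -1, wraps to 23 = x, carry into square.
Longitude square 6; −1 → 5.
The latitude characters are unchanged.

GJ55xk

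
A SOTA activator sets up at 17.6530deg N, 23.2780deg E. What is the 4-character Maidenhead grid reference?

Shift to the Maidenhead origin (180°W, 90°S): lon 203.28, lat 107.65.
Field: lon ⌊203.28/20⌋ = 10 → K; lat ⌊107.65/10⌋ = 10 → K.
Square: lon ⌊3.28/2⌋ = 1; lat ⌊7.65/1⌋ = 7.

KK17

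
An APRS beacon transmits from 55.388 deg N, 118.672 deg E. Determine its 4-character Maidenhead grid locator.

Shift to the Maidenhead origin (180°W, 90°S): lon 298.67, lat 145.39.
Field: 298.67/20 → 14 → O, 145.39/10 → 14 → O; chars OO.
Square: 18.67/2 → 9, 5.39/1 → 5; chars 95.

OO95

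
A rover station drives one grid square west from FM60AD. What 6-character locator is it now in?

FM50xd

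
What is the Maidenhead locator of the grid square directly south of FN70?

FM79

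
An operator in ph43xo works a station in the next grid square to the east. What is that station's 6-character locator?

PH53ao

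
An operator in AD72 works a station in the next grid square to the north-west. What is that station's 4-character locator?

Longitude square 7; −1 → 6.
Latitude square 2; +1 → 3.

AD63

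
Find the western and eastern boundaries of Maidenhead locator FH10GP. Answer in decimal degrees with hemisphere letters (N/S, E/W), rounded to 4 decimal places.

77.5000° W, 77.4167° W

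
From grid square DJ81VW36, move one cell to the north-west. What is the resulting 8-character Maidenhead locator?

DJ81vw27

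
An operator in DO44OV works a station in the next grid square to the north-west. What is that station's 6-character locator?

DO44nw

Longitude subsquare o = 14; −1 → 13 = n.
Latitude subsquare v = 21; +1 → 22 = w.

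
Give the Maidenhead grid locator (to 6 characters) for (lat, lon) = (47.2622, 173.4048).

Offset from 180°W / 90°S: lon 353.4048°, lat 137.2622°.
Field (20°×10°, letters A–R): lon ⌊353.4048/20⌋ = 17 → R; lat ⌊137.2622/10⌋ = 13 → N.
Square (2°×1°, digits 0–9): lon ⌊13.4048/2⌋ = 6; lat ⌊7.2622/1⌋ = 7.
Subsquare (5′×2.5′, letters a–x): lon ⌊1.4048/0.0833333⌋ = 16 → q; lat ⌊0.2622/0.0416667⌋ = 6 → g.

RN67qg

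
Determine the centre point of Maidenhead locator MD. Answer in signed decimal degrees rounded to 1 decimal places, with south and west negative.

Field M=12, D=3: +12·20° lon, +3·10° lat → SW at lon 60°, lat -60°.
Cell spans 20° lon × 10° lat. Centre is SW corner plus half of each.
latitude -55.0, longitude 70.0.

-55.0, 70.0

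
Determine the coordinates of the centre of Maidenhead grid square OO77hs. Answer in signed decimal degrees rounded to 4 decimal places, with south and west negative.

57.7708, 114.6250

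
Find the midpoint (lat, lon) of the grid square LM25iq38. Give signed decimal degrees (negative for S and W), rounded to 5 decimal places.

Field L=11, M=12: +11·20° lon, +12·10° lat → SW at lon 40°, lat 30°.
Square 2, 5: +2·2° lon, +5·1° lat → SW at lon 44°, lat 35°.
Subsquare i=8, q=16: +8·0.0833333° lon, +16·0.0416667° lat → SW at lon 44.6667°, lat 35.6667°.
Extended square 3, 8: +3·0.00833333° lon, +8·0.00416667° lat → SW at lon 44.6917°, lat 35.7°.
Cell spans 0.00833333° lon × 0.00416667° lat. Centre is SW corner plus half of each.
latitude 35.70208, longitude 44.69583.

35.70208, 44.69583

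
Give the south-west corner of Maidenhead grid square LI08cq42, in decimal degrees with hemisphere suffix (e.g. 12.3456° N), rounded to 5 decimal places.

1.32500° S, 40.20000° E

Field L=11, I=8: +11·20° lon, +8·10° lat → SW at lon 40°, lat -10°.
Square 0, 8: +0·2° lon, +8·1° lat → SW at lon 40°, lat -2°.
Subsquare c=2, q=16: +2·0.0833333° lon, +16·0.0416667° lat → SW at lon 40.1667°, lat -1.33333°.
Extended square 4, 2: +4·0.00833333° lon, +2·0.00416667° lat → SW at lon 40.2°, lat -1.325°.
latitude 1.32500° S, longitude 40.20000° E.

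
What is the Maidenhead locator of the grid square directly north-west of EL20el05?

EL20dl96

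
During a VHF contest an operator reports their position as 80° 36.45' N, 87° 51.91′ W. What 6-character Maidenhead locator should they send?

ER60bo

Shift to the Maidenhead origin (180°W, 90°S): lon 92.1348, lat 170.6075.
Field (20°×10°, letters A–R): lon ⌊92.1348/20⌋ = 4 → E; lat ⌊170.6075/10⌋ = 17 → R.
Square (2°×1°, digits 0–9): lon ⌊12.1348/2⌋ = 6; lat ⌊0.6075/1⌋ = 0.
Subsquare (5′×2.5′, letters a–x): lon ⌊0.1348/0.0833333⌋ = 1 → b; lat ⌊0.6075/0.0416667⌋ = 14 → o.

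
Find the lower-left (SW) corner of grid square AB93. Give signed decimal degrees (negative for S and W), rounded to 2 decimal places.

Field A=0, B=1: +0·20° lon, +1·10° lat → SW at lon -180°, lat -80°.
Square 9, 3: +9·2° lon, +3·1° lat → SW at lon -162°, lat -77°.
latitude -77.00, longitude -162.00.

-77.00, -162.00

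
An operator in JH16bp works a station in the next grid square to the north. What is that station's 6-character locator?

Latitude subsquare p = 15; +1 → 16 = q.
The longitude characters are unchanged.

JH16bq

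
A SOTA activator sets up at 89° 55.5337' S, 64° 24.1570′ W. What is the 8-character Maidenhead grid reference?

Add 180° to longitude and 90° to latitude: 115.59738, 0.07444.
Field (20°×10°, letters A–R): 115.59738/20 → 5 → F, 0.07444/10 → 0 → A; chars FA.
Square (2°×1°, digits 0–9): 15.59738/2 → 7, 0.07444/1 → 0; chars 70.
Subsquare (5′×2.5′, letters a–x): 1.59738/0.0833333 → 19 → t, 0.07444/0.0416667 → 1 → b; chars tb.
Extended square (30″×15″, digits 0–9): 0.01405/0.00833333 → 1, 0.03277/0.00416667 → 7; chars 17.

FA70tb17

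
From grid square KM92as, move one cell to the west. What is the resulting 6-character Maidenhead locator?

KM82xs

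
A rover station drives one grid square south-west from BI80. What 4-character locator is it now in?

BH79

Longitude square 8; −1 → 7.
Latitude square 0; −1 → -1, wraps to 9, carry into field.
Latitude field I = 8; −1 → 7 = H.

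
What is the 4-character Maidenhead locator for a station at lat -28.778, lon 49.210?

LG41

Add 180° to longitude and 90° to latitude: 229.21, 61.22.
Field (20°×10°, letters A–R): 229.21/20 → 11 → L, 61.22/10 → 6 → G; chars LG.
Square (2°×1°, digits 0–9): 9.21/2 → 4, 1.22/1 → 1; chars 41.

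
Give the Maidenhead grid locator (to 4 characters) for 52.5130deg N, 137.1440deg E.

Shift to the Maidenhead origin (180°W, 90°S): lon 317.14, lat 142.51.
Field: 317.14/20 → 15 → P, 142.51/10 → 14 → O; chars PO.
Square: 17.14/2 → 8, 2.51/1 → 2; chars 82.

PO82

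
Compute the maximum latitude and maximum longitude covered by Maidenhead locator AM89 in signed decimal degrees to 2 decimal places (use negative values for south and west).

Field A=0, M=12: +0·20° lon, +12·10° lat → SW at lon -180°, lat 30°.
Square 8, 9: +8·2° lon, +9·1° lat → SW at lon -164°, lat 39°.
Cell spans 2° lon × 1° lat. NE corner is SW corner plus one full cell.
latitude 40.00, longitude -162.00.

40.00, -162.00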